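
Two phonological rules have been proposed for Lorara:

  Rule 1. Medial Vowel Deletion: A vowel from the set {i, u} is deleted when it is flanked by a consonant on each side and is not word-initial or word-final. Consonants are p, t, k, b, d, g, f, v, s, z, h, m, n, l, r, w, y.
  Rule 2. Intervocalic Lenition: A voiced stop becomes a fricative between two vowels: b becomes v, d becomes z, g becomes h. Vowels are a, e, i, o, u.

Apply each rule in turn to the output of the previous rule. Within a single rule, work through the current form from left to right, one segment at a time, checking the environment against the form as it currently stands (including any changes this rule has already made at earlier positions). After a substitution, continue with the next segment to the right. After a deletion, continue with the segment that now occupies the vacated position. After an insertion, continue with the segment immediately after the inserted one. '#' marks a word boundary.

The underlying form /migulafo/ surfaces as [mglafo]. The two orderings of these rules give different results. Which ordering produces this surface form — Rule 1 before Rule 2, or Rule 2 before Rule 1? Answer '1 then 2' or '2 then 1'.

Order 1 then 2:
  1 Medial Vowel Deletion: [migulafo] → [mglafo]
  2 Intervocalic Lenition: no change — [mglafo]
  result: [mglafo]
Order 2 then 1:
  2 Intervocalic Lenition: [migulafo] → [mihulafo]
  1 Medial Vowel Deletion: [mihulafo] → [mhlafo]
  result: [mhlafo]

1 then 2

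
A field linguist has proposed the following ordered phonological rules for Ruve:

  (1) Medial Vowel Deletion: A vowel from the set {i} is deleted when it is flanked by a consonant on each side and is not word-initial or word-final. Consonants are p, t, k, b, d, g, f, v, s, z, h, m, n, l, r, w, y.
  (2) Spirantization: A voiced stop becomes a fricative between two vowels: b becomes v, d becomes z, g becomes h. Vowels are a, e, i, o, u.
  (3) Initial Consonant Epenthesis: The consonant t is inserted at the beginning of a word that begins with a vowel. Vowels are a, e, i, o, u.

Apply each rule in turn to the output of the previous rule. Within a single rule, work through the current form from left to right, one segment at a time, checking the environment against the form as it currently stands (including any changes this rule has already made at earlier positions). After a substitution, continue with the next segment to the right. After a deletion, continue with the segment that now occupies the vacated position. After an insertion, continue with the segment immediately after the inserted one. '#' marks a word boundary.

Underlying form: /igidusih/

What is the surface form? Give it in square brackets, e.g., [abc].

[tigdush]

(1) Medial Vowel Deletion: [igidusih] → [igdush]
(2) Spirantization: no change — [igdush]
(3) Initial Consonant Epenthesis: [igdush] → [tigdush]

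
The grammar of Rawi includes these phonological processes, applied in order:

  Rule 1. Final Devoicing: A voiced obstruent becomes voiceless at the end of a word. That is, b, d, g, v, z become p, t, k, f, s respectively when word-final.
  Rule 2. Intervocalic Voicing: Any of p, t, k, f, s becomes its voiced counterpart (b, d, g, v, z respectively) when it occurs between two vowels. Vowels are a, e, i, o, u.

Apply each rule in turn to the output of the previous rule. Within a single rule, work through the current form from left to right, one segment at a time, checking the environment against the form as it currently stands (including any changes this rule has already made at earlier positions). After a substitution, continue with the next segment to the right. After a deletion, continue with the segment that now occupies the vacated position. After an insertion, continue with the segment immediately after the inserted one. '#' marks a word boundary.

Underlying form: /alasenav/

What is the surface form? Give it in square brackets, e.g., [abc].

Rule 1 Final Devoicing: [alasenav] → [alasenaf]
Rule 2 Intervocalic Voicing: [alasenaf] → [alazenaf]

[alazenaf]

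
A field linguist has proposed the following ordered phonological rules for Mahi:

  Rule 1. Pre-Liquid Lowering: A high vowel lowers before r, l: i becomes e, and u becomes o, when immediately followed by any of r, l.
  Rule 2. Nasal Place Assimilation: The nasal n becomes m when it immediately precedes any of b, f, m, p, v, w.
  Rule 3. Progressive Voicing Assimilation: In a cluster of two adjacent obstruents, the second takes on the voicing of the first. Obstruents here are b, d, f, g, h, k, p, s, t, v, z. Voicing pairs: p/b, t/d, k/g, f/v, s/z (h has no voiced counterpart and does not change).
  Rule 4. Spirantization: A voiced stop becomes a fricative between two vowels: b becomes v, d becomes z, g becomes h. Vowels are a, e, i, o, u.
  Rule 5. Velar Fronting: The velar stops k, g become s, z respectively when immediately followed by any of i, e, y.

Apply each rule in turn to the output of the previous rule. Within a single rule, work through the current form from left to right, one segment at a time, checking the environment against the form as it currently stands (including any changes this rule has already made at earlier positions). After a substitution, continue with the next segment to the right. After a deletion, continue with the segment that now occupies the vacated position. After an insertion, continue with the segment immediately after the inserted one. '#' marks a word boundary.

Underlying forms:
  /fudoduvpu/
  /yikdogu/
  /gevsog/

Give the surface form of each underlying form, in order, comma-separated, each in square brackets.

/fudoduvpu/:
  Rule 1 Pre-Liquid Lowering: no change — [fudoduvpu]
  Rule 2 Nasal Place Assimilation: no change — [fudoduvpu]
  Rule 3 Progressive Voicing Assimilation: [fudoduvpu] → [fudoduvbu]
  Rule 4 Spirantization: [fudoduvbu] → [fuzozuvbu]
  Rule 5 Velar Fronting: no change — [fuzozuvbu]
/yikdogu/:
  Rule 1 Pre-Liquid Lowering: no change — [yikdogu]
  Rule 2 Nasal Place Assimilation: no change — [yikdogu]
  Rule 3 Progressive Voicing Assimilation: [yikdogu] → [yiktogu]
  Rule 4 Spirantization: [yiktogu] → [yiktohu]
  Rule 5 Velar Fronting: no change — [yiktohu]
/gevsog/:
  Rule 1 Pre-Liquid Lowering: no change — [gevsog]
  Rule 2 Nasal Place Assimilation: no change — [gevsog]
  Rule 3 Progressive Voicing Assimilation: [gevsog] → [gevzog]
  Rule 4 Spirantization: no change — [gevzog]
  Rule 5 Velar Fronting: [gevzog] → [zevzog]

[fuzozuvbu], [yiktohu], [zevzog]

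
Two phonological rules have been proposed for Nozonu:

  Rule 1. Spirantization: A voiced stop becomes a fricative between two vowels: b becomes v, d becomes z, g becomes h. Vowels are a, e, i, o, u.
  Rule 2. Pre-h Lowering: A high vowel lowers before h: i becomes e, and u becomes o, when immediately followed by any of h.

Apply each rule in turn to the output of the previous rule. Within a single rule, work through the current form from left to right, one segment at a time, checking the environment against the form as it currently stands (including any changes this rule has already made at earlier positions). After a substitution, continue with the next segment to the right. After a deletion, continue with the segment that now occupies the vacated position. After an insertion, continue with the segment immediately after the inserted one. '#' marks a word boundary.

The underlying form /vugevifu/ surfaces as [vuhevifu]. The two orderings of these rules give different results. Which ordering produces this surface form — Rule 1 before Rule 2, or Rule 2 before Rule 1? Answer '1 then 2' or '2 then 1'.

2 then 1

Order 1 then 2:
  1 Spirantization: [vugevifu] → [vuhevifu]
  2 Pre-h Lowering: [vuhevifu] → [vohevifu]
  result: [vohevifu]
Order 2 then 1:
  2 Pre-h Lowering: no change — [vugevifu]
  1 Spirantization: [vugevifu] → [vuhevifu]
  result: [vuhevifu]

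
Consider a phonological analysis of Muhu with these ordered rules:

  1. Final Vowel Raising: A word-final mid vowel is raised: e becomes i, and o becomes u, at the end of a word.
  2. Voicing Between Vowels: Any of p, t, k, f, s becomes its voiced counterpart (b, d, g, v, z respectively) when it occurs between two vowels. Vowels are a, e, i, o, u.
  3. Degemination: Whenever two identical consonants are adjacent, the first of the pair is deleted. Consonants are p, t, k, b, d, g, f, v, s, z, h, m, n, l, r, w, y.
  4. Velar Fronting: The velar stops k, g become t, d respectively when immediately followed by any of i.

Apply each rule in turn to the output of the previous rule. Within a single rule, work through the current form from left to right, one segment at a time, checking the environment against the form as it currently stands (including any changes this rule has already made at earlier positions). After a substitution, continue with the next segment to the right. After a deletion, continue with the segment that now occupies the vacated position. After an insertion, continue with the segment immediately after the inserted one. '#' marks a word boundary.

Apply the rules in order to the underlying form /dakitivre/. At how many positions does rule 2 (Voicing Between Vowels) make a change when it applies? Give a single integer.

1 Final Vowel Raising: [dakitivre] → [dakitivri]
2 Voicing Between Vowels: [dakitivri] → [dagidivri]
3 Degemination: no change — [dagidivri]
4 Velar Fronting: [dagidivri] → [dadidivri]
Rule 2 changed 2 position(s).

2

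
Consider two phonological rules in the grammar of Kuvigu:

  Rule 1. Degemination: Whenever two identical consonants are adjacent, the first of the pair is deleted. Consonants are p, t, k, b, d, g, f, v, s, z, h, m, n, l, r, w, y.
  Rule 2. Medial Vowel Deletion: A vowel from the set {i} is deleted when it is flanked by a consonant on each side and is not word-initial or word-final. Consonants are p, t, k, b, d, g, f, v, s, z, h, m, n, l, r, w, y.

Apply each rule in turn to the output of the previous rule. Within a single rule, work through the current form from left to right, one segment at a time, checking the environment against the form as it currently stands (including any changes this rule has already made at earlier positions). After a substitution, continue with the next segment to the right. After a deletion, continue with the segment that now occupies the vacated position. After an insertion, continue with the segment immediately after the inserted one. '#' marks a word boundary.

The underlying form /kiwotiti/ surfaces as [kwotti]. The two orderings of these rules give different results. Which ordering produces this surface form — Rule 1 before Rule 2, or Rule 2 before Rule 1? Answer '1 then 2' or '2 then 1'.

1 then 2

Order 1 then 2:
  1 Degemination: no change — [kiwotiti]
  2 Medial Vowel Deletion: [kiwotiti] → [kwotti]
  result: [kwotti]
Order 2 then 1:
  2 Medial Vowel Deletion: [kiwotiti] → [kwotti]
  1 Degemination: [kwotti] → [kwoti]
  result: [kwoti]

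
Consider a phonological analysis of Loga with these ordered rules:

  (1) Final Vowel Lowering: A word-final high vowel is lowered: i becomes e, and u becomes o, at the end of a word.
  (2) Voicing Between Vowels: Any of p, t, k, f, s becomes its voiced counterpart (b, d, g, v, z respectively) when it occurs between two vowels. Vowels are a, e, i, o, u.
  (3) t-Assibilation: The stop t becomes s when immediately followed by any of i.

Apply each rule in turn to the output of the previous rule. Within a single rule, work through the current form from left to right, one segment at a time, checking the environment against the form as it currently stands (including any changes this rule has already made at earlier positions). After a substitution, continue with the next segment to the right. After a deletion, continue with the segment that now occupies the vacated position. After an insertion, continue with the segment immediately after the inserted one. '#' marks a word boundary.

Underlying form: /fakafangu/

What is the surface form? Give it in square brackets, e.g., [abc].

(1) Final Vowel Lowering: [fakafangu] → [fakafango]
(2) Voicing Between Vowels: [fakafango] → [fagavango]
(3) t-Assibilation: no change — [fagavango]

[fagavango]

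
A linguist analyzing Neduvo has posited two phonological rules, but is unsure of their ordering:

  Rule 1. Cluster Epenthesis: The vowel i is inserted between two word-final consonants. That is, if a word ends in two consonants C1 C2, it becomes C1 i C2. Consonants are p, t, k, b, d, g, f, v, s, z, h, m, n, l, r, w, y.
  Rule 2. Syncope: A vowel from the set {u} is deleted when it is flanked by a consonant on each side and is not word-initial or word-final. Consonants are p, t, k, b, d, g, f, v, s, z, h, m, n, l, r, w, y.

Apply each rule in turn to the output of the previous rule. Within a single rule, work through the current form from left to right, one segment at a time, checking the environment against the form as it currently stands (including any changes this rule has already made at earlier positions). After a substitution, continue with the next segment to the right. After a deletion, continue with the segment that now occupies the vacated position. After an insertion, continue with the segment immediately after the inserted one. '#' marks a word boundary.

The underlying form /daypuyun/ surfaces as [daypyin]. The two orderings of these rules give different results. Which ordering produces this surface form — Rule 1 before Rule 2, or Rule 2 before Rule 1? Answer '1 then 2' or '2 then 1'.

Order 1 then 2:
  1 Cluster Epenthesis: no change — [daypuyun]
  2 Syncope: [daypuyun] → [daypyn]
  result: [daypyn]
Order 2 then 1:
  2 Syncope: [daypuyun] → [daypyn]
  1 Cluster Epenthesis: [daypyn] → [daypyin]
  result: [daypyin]

2 then 1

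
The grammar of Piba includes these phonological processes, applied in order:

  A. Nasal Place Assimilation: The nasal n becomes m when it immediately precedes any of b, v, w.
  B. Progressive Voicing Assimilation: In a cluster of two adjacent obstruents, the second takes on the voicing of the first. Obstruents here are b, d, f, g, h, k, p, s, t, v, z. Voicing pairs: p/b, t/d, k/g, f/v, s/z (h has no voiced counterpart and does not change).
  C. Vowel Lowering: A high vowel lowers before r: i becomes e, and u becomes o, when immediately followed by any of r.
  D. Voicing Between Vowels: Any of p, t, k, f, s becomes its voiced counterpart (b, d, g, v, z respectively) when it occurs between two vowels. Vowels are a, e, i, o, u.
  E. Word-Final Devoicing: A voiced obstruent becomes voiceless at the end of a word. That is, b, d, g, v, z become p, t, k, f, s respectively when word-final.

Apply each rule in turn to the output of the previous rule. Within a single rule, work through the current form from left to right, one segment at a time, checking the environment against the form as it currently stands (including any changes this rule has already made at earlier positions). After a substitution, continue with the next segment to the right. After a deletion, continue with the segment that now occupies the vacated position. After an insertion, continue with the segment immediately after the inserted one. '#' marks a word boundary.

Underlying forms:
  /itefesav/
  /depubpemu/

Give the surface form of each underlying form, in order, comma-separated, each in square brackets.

[idevezaf], [debubbemu]

/itefesav/:
  A Nasal Place Assimilation: no change — [itefesav]
  B Progressive Voicing Assimilation: no change — [itefesav]
  C Vowel Lowering: no change — [itefesav]
  D Voicing Between Vowels: [itefesav] → [idevezav]
  E Word-Final Devoicing: [idevezav] → [idevezaf]
/depubpemu/:
  A Nasal Place Assimilation: no change — [depubpemu]
  B Progressive Voicing Assimilation: [depubpemu] → [depubbemu]
  C Vowel Lowering: no change — [depubbemu]
  D Voicing Between Vowels: [depubbemu] → [debubbemu]
  E Word-Final Devoicing: no change — [debubbemu]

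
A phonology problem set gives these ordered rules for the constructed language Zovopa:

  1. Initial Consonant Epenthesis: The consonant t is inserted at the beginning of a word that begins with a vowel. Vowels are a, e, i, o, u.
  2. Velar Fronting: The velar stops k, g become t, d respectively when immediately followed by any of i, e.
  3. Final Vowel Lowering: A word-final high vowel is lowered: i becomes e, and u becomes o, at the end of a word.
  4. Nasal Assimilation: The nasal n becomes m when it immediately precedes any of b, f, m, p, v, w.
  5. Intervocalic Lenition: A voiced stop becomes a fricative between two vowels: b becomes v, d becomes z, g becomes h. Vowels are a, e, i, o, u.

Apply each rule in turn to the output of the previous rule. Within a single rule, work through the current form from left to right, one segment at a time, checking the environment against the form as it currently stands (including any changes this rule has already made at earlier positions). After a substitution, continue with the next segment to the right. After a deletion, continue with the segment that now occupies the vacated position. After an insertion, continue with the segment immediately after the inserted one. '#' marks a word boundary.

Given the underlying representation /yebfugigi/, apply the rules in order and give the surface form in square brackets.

[yebfuzize]

1 Initial Consonant Epenthesis: no change — [yebfugigi]
2 Velar Fronting: [yebfugigi] → [yebfudidi]
3 Final Vowel Lowering: [yebfudidi] → [yebfudide]
4 Nasal Assimilation: no change — [yebfudide]
5 Intervocalic Lenition: [yebfudide] → [yebfuzize]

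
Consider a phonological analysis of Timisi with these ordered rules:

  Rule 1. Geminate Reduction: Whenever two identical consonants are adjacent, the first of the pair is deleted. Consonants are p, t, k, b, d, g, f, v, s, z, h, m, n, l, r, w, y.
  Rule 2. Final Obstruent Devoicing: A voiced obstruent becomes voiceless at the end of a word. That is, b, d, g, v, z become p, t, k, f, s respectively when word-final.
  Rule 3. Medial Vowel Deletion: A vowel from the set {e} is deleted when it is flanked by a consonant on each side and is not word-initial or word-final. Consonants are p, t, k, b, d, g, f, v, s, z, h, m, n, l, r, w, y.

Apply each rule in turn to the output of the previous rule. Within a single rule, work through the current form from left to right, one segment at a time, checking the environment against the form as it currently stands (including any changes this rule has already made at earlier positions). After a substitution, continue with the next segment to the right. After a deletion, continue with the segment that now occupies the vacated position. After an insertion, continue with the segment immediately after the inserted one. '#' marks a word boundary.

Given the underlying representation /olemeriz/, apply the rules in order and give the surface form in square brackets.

[olmris]

Rule 1 Geminate Reduction: no change — [olemeriz]
Rule 2 Final Obstruent Devoicing: [olemeriz] → [olemeris]
Rule 3 Medial Vowel Deletion: [olemeris] → [olmris]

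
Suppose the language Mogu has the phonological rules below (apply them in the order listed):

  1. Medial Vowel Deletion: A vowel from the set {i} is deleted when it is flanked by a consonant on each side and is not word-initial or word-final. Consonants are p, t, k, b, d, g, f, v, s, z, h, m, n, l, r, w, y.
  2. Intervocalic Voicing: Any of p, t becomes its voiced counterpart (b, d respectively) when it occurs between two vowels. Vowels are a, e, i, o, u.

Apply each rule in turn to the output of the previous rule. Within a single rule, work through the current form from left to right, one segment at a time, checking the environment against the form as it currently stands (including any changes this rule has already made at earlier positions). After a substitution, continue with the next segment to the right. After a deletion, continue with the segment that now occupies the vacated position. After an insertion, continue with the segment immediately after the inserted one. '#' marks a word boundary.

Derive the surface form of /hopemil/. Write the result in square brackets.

[hobeml]

1 Medial Vowel Deletion: [hopemil] → [hopeml]
2 Intervocalic Voicing: [hopeml] → [hobeml]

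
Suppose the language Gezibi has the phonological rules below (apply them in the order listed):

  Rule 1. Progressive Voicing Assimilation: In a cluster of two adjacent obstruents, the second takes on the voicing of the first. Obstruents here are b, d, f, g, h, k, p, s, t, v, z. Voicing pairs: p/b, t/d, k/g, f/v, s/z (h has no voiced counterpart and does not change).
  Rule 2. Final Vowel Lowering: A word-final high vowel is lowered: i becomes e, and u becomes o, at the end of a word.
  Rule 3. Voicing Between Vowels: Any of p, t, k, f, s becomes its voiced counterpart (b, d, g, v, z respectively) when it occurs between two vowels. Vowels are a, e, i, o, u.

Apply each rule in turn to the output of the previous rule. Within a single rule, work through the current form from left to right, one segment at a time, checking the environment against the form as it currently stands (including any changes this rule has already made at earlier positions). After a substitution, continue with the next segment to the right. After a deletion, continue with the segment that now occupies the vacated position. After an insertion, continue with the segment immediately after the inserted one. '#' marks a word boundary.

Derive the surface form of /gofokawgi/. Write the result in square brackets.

[govogawge]

Rule 1 Progressive Voicing Assimilation: no change — [gofokawgi]
Rule 2 Final Vowel Lowering: [gofokawgi] → [gofokawge]
Rule 3 Voicing Between Vowels: [gofokawge] → [govogawge]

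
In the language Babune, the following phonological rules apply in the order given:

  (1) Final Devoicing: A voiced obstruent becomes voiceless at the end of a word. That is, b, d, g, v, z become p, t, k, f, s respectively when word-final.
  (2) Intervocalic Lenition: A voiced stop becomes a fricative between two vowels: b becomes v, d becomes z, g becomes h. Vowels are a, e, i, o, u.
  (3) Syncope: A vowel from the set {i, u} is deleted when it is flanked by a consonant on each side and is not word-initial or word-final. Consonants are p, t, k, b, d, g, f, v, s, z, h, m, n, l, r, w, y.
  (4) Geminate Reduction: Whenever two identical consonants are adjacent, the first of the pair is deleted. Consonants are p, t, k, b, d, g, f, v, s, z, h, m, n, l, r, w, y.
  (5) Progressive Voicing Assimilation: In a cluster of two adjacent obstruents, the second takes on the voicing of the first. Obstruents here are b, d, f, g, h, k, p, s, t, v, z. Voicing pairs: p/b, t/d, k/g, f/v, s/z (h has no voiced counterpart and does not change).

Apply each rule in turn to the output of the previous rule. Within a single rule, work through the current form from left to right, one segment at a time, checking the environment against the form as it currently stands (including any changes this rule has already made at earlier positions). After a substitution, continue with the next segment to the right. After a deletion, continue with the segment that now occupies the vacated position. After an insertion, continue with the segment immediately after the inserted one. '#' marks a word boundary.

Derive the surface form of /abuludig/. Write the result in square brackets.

[avlzg]

(1) Final Devoicing: [abuludig] → [abuludik]
(2) Intervocalic Lenition: [abuludik] → [avuluzik]
(3) Syncope: [avuluzik] → [avlzk]
(4) Geminate Reduction: no change — [avlzk]
(5) Progressive Voicing Assimilation: [avlzk] → [avlzg]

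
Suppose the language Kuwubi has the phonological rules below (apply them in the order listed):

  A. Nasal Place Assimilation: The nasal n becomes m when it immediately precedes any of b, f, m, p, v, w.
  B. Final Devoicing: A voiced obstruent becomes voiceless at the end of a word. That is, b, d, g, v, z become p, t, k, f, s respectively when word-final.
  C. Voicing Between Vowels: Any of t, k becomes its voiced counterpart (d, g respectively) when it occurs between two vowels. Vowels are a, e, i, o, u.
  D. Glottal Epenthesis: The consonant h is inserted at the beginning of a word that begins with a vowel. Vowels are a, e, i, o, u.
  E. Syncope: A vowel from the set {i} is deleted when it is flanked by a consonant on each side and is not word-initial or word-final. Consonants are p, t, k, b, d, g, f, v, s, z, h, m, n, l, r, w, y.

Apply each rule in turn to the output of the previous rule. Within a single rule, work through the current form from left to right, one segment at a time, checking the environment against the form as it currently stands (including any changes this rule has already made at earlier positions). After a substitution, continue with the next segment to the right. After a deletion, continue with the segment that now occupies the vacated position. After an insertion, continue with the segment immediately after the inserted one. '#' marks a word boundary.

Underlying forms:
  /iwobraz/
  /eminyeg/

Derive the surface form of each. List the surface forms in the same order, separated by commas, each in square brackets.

[hwobras], [hemnyek]

/iwobraz/:
  A Nasal Place Assimilation: no change — [iwobraz]
  B Final Devoicing: [iwobraz] → [iwobras]
  C Voicing Between Vowels: no change — [iwobras]
  D Glottal Epenthesis: [iwobras] → [hiwobras]
  E Syncope: [hiwobras] → [hwobras]
/eminyeg/:
  A Nasal Place Assimilation: no change — [eminyeg]
  B Final Devoicing: [eminyeg] → [eminyek]
  C Voicing Between Vowels: no change — [eminyek]
  D Glottal Epenthesis: [eminyek] → [heminyek]
  E Syncope: [heminyek] → [hemnyek]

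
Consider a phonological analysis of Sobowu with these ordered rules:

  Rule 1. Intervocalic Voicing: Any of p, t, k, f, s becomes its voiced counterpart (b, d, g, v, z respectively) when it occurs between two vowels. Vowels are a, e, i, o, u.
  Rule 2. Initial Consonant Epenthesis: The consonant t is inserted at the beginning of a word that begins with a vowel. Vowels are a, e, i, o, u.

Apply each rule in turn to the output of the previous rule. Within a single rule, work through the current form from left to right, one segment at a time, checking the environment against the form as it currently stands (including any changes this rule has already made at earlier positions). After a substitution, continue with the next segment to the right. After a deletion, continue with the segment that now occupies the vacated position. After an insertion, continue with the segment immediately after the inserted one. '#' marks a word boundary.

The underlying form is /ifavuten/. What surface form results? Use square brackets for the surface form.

[tivavuden]

Rule 1 Intervocalic Voicing: [ifavuten] → [ivavuden]
Rule 2 Initial Consonant Epenthesis: [ivavuden] → [tivavuden]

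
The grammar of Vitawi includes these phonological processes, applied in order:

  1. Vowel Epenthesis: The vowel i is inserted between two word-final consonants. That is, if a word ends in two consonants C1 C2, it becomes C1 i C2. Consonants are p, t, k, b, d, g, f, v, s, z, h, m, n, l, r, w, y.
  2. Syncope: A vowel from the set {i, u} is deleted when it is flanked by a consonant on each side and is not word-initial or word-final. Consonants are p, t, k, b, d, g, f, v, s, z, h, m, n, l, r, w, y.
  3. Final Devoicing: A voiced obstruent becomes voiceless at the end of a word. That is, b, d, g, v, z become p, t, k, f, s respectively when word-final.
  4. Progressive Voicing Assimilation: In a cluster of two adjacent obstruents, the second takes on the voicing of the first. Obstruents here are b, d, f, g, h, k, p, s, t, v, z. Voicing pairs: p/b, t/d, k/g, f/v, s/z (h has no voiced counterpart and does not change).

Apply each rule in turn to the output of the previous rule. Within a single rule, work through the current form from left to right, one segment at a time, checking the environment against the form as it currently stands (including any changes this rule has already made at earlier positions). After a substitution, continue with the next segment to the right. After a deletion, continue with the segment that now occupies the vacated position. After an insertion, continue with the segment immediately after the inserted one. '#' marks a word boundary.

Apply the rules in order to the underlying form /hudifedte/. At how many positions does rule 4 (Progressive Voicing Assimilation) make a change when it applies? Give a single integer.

1 Vowel Epenthesis: no change — [hudifedte]
2 Syncope: [hudifedte] → [hdfedte]
3 Final Devoicing: no change — [hdfedte]
4 Progressive Voicing Assimilation: [hdfedte] → [htfedde]
Rule 4 changed 2 position(s).

2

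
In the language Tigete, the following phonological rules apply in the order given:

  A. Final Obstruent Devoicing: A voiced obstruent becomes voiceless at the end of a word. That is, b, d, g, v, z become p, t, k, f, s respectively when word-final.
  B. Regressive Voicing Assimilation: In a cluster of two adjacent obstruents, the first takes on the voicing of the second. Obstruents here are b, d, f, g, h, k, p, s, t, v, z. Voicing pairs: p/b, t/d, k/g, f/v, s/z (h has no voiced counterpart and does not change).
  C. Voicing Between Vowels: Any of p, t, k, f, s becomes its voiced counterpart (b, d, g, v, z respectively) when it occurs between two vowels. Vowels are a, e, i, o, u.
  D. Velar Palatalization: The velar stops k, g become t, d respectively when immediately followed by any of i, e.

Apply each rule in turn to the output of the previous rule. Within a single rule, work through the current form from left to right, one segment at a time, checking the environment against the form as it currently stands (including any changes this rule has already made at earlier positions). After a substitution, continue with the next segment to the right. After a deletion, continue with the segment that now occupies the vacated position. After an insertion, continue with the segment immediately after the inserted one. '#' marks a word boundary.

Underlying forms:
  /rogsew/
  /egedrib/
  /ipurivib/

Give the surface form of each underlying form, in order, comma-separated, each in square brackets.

[roksew], [ededrip], [iburivip]

/rogsew/:
  A Final Obstruent Devoicing: no change — [rogsew]
  B Regressive Voicing Assimilation: [rogsew] → [roksew]
  C Voicing Between Vowels: no change — [roksew]
  D Velar Palatalization: no change — [roksew]
/egedrib/:
  A Final Obstruent Devoicing: [egedrib] → [egedrip]
  B Regressive Voicing Assimilation: no change — [egedrip]
  C Voicing Between Vowels: no change — [egedrip]
  D Velar Palatalization: [egedrip] → [ededrip]
/ipurivib/:
  A Final Obstruent Devoicing: [ipurivib] → [ipurivip]
  B Regressive Voicing Assimilation: no change — [ipurivip]
  C Voicing Between Vowels: [ipurivip] → [iburivip]
  D Velar Palatalization: no change — [iburivip]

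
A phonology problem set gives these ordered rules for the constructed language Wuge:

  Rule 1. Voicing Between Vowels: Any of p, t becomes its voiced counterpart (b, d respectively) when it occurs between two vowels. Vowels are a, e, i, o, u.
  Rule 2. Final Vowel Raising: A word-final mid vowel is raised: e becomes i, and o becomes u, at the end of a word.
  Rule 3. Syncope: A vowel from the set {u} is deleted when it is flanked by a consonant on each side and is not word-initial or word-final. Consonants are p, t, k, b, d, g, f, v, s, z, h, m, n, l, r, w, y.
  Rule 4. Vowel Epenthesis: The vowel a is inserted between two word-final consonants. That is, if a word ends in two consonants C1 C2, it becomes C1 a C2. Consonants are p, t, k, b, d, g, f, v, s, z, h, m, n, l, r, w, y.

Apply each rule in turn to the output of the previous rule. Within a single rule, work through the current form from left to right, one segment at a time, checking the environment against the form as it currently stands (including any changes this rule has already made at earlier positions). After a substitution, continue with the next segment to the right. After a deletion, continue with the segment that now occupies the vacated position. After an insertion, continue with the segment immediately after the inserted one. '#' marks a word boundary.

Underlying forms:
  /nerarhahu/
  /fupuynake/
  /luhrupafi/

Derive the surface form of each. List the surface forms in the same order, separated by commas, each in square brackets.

/nerarhahu/:
  Rule 1 Voicing Between Vowels: no change — [nerarhahu]
  Rule 2 Final Vowel Raising: no change — [nerarhahu]
  Rule 3 Syncope: no change — [nerarhahu]
  Rule 4 Vowel Epenthesis: no change — [nerarhahu]
/fupuynake/:
  Rule 1 Voicing Between Vowels: [fupuynake] → [fubuynake]
  Rule 2 Final Vowel Raising: [fubuynake] → [fubuynaki]
  Rule 3 Syncope: [fubuynaki] → [fbynaki]
  Rule 4 Vowel Epenthesis: no change — [fbynaki]
/luhrupafi/:
  Rule 1 Voicing Between Vowels: [luhrupafi] → [luhrubafi]
  Rule 2 Final Vowel Raising: no change — [luhrubafi]
  Rule 3 Syncope: [luhrubafi] → [lhrbafi]
  Rule 4 Vowel Epenthesis: no change — [lhrbafi]

[nerarhahu], [fbynaki], [lhrbafi]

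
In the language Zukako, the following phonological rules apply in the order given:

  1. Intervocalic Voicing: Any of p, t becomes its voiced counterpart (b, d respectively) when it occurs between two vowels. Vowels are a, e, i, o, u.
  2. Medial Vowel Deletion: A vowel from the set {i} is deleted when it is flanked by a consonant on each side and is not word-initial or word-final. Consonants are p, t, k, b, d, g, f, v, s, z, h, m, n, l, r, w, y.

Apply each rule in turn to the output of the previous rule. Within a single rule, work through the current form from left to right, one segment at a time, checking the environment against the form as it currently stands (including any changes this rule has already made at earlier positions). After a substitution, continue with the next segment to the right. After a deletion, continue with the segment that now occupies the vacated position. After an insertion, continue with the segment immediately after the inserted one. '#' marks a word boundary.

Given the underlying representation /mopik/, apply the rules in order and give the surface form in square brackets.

1 Intervocalic Voicing: [mopik] → [mobik]
2 Medial Vowel Deletion: [mobik] → [mobk]

[mobk]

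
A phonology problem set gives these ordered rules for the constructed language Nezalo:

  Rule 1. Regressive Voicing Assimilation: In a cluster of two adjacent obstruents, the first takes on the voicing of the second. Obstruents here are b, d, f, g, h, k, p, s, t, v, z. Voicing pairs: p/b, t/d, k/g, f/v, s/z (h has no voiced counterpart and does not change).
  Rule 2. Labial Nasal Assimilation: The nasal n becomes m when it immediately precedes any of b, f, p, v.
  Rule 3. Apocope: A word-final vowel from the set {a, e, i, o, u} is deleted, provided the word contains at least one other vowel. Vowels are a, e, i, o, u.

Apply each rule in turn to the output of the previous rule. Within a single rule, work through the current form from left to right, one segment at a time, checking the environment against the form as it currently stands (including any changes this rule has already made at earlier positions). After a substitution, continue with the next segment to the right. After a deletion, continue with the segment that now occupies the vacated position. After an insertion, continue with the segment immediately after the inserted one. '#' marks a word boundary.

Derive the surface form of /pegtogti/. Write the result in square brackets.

Rule 1 Regressive Voicing Assimilation: [pegtogti] → [pektokti]
Rule 2 Labial Nasal Assimilation: no change — [pektokti]
Rule 3 Apocope: [pektokti] → [pektokt]

[pektokt]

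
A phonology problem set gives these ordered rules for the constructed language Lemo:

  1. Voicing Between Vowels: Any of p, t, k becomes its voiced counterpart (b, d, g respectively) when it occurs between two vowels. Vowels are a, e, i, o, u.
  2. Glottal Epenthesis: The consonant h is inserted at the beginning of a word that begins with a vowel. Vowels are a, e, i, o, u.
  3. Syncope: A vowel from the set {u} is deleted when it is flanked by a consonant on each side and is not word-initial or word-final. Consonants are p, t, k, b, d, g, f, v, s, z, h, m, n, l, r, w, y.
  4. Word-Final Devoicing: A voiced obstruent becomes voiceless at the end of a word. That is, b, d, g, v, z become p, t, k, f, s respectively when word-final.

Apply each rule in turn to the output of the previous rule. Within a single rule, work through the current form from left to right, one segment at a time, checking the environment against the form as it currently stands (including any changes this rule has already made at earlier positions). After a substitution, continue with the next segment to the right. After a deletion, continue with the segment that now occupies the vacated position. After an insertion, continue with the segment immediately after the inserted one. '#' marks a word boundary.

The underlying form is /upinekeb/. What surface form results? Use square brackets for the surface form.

[hbinegep]

1 Voicing Between Vowels: [upinekeb] → [ubinegeb]
2 Glottal Epenthesis: [ubinegeb] → [hubinegeb]
3 Syncope: [hubinegeb] → [hbinegeb]
4 Word-Final Devoicing: [hbinegeb] → [hbinegep]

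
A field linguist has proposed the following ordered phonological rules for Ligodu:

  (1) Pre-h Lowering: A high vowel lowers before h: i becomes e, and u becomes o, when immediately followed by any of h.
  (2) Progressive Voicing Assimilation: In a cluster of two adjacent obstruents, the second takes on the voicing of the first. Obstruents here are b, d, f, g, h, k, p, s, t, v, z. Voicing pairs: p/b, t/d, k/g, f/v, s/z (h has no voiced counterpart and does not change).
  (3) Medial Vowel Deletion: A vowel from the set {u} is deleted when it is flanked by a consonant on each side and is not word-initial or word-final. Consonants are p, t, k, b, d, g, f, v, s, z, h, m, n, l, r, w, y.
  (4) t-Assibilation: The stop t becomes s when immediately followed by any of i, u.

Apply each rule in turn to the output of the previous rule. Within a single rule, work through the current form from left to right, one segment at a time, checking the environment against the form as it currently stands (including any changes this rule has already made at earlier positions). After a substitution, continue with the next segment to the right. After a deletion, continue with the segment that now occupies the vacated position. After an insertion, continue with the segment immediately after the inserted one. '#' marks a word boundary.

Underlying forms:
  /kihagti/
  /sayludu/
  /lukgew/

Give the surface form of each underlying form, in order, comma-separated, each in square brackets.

/kihagti/:
  (1) Pre-h Lowering: [kihagti] → [kehagti]
  (2) Progressive Voicing Assimilation: [kehagti] → [kehagdi]
  (3) Medial Vowel Deletion: no change — [kehagdi]
  (4) t-Assibilation: no change — [kehagdi]
/sayludu/:
  (1) Pre-h Lowering: no change — [sayludu]
  (2) Progressive Voicing Assimilation: no change — [sayludu]
  (3) Medial Vowel Deletion: [sayludu] → [sayldu]
  (4) t-Assibilation: no change — [sayldu]
/lukgew/:
  (1) Pre-h Lowering: no change — [lukgew]
  (2) Progressive Voicing Assimilation: [lukgew] → [lukkew]
  (3) Medial Vowel Deletion: [lukkew] → [lkkew]
  (4) t-Assibilation: no change — [lkkew]

[kehagdi], [sayldu], [lkkew]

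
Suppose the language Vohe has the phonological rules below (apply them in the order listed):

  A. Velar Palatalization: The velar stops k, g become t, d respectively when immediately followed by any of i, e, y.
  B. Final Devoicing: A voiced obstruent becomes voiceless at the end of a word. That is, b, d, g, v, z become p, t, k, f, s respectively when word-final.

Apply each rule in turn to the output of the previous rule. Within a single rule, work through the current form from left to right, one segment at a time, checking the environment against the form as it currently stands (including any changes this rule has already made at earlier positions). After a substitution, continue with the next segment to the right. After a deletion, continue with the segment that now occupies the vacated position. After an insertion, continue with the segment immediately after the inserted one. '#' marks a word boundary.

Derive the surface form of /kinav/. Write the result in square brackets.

[tinaf]

A Velar Palatalization: [kinav] → [tinav]
B Final Devoicing: [tinav] → [tinaf]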